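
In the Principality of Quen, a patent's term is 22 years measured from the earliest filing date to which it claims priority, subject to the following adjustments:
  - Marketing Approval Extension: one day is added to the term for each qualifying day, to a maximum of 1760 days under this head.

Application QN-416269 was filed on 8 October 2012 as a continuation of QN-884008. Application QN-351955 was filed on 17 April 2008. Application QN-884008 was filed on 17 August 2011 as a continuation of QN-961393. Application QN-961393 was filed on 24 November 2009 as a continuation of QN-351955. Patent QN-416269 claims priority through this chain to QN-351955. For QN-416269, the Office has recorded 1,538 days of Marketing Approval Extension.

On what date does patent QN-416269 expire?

Earliest priority filing: 17 April 2008.
Base term: 17 April 2008 + 22 years → 17 April 2030.
Marketing Approval Extension: 1538 days (within the 1760-day cap) → +1538 days → 3 July 2034.

July 3, 2034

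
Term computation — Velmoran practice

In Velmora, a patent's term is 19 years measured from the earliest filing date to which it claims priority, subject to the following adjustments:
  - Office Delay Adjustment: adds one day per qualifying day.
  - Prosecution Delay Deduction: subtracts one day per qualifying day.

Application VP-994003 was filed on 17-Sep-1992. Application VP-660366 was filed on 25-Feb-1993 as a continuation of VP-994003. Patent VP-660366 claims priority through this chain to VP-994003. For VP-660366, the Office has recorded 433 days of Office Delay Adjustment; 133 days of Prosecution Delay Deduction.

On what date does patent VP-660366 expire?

Earliest priority filing: 17 September 1992.
Base term: 17 September 1992 + 19 years → 17 September 2011.
Office Delay Adjustment: +433 days → 23 November 2012.
Prosecution Delay Deduction: −133 days → 13 July 2012.

2012-07-13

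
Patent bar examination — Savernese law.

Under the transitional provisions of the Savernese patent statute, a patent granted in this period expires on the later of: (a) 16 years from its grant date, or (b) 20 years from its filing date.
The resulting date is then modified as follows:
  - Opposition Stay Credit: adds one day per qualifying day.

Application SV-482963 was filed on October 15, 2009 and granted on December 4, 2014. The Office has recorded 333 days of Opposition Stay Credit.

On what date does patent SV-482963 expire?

(a) grant + 16 years → 4 December 2030.
(b) filing + 20 years → 15 October 2029.
Later of the two: 4 December 2030.
Opposition Stay Credit: +333 days → 2 November 2031.

2031-11-02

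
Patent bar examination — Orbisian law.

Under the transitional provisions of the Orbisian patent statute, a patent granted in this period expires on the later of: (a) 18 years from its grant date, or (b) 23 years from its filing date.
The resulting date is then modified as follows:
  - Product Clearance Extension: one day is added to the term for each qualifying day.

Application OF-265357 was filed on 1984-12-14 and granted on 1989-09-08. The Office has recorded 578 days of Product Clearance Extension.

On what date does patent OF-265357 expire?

July 14, 2009

(a) grant + 18 years → 8 September 2007.
(b) filing + 23 years → 14 December 2007.
Later of the two: 14 December 2007.
Product Clearance Extension: +578 days → 14 July 2009.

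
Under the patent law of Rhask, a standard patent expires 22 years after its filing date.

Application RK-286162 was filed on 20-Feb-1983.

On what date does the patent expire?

2005-02-20

Filing date + 22 years → 20 February 2005.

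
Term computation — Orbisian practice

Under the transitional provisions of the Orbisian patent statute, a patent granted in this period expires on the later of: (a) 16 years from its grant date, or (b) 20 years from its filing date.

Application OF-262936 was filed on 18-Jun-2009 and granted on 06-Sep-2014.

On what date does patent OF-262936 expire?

September 6, 2030

(a) grant + 16 years → 6 September 2030.
(b) filing + 20 years → 18 June 2029.
Later of the two: 6 September 2030.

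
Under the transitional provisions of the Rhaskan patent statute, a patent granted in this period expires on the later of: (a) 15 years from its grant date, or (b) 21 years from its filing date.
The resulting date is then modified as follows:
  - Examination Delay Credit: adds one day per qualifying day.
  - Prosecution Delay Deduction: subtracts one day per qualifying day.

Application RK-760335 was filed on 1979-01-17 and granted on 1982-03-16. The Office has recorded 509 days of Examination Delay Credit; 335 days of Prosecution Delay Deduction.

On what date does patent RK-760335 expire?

(a) grant + 15 years → 16 March 1997.
(b) filing + 21 years → 17 January 2000.
Later of the two: 17 January 2000.
Examination Delay Credit: +509 days → 9 June 2001.
Prosecution Delay Deduction: −335 days → 9 July 2000.

2000-07-09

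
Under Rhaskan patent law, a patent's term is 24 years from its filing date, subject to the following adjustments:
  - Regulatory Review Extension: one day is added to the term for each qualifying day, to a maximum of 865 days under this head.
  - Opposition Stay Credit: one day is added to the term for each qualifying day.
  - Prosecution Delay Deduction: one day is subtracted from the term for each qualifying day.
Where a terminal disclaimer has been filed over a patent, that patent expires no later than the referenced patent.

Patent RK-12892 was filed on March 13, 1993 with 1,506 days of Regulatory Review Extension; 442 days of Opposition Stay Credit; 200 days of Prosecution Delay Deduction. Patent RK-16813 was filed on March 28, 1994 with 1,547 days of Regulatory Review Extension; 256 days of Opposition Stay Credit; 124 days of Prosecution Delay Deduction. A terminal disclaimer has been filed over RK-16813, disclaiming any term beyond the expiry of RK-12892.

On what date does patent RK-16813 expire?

Natural term of RK-16813:
  Base: filing + 24 years → 28 March 2018.
  Regulatory Review Extension: 1547 days claimed exceeds the 865-day cap, so +865 days → 9 August 2020.
  Opposition Stay Credit: +256 days → 22 April 2021.
  Prosecution Delay Deduction: −124 days → 19 December 2020.
Expiry of referenced patent RK-12892:
  Base: filing + 24 years → 13 March 2017.
  Regulatory Review Extension: 1506 days claimed exceeds the 865-day cap, so +865 days → 26 July 2019.
  Opposition Stay Credit: +442 days → 10 October 2020.
  Prosecution Delay Deduction: −200 days → 24 March 2020.
Terminal disclaimer: RK-16813 expires on the earlier of 19 December 2020 and 24 March 2020.

2020-03-24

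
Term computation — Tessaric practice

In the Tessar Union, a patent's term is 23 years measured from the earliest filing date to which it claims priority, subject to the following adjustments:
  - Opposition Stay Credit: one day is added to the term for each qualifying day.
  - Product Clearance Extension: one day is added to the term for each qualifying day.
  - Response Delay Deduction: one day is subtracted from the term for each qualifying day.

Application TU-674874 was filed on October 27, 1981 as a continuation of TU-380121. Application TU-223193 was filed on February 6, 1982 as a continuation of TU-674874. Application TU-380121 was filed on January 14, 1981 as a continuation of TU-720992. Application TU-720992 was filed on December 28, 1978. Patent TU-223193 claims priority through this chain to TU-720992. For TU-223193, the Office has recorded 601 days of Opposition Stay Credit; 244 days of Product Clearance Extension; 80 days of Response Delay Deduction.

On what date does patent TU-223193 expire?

Earliest priority filing: 28 December 1978.
Base term: 28 December 1978 + 23 years → 28 December 2001.
Opposition Stay Credit: +601 days → 21 August 2003.
Product Clearance Extension: +244 days → 21 April 2004.
Response Delay Deduction: −80 days → 1 February 2004.

2004-02-01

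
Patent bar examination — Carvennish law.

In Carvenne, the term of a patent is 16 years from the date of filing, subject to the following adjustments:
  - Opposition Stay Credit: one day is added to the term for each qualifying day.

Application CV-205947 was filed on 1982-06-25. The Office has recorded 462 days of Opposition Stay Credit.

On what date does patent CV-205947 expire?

Base term: filing date + 16 years → 25 June 1998.
Opposition Stay Credit: +462 days → 30 September 1999.

September 30, 1999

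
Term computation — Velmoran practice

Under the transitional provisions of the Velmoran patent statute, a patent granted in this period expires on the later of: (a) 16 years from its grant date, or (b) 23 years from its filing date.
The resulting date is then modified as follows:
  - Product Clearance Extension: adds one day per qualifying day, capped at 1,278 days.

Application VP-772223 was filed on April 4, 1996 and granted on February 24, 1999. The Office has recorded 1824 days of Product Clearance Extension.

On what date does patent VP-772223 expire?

(a) grant + 16 years → 24 February 2015.
(b) filing + 23 years → 4 April 2019.
Later of the two: 4 April 2019.
Product Clearance Extension: 1824 days claimed exceeds the 1278-day cap, so +1278 days → 3 October 2022.

2022-10-03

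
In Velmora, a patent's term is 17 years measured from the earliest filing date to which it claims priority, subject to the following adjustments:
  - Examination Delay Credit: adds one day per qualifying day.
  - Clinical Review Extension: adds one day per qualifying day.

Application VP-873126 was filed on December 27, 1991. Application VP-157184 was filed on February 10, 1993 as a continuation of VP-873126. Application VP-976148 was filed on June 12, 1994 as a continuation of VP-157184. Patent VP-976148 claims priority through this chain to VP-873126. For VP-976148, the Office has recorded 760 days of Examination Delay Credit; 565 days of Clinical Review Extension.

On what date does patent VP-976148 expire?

August 13, 2012

Earliest priority filing: 27 December 1991.
Base term: 27 December 1991 + 17 years → 27 December 2008.
Examination Delay Credit: +760 days → 26 January 2011.
Clinical Review Extension: +565 days → 13 August 2012.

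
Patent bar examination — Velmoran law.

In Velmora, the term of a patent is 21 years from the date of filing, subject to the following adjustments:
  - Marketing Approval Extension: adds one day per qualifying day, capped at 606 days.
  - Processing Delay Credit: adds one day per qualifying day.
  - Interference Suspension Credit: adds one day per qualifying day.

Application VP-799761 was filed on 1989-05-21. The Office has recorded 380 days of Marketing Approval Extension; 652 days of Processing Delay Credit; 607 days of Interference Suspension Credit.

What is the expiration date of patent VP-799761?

November 15, 2014

Base term: filing date + 21 years → 21 May 2010.
Marketing Approval Extension: 380 days (within the 606-day cap) → +380 days → 5 June 2011.
Processing Delay Credit: +652 days → 18 March 2013.
Interference Suspension Credit: +607 days → 15 November 2014.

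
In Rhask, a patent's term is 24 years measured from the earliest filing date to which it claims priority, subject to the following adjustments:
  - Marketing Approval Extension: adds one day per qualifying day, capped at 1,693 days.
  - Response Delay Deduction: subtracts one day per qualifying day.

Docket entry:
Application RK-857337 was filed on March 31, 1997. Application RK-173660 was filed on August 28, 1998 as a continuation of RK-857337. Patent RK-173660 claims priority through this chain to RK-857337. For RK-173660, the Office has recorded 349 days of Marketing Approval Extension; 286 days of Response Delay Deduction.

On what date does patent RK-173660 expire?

Earliest priority filing: 31 March 1997.
Base term: 31 March 1997 + 24 years → 31 March 2021.
Marketing Approval Extension: 349 days (within the 1693-day cap) → +349 days → 15 March 2022.
Response Delay Deduction: −286 days → 2 June 2021.

2021-06-02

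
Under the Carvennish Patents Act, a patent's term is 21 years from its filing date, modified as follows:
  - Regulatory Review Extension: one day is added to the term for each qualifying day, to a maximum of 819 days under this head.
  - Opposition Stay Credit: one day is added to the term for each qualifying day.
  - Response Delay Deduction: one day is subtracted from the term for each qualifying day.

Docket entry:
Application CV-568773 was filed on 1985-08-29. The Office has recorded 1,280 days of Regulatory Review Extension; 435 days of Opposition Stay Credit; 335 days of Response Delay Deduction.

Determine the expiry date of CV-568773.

Base term: filing date + 21 years → 29 August 2006.
Regulatory Review Extension: 1280 days claimed exceeds the 819-day cap, so +819 days → 25 November 2008.
Opposition Stay Credit: +435 days → 3 February 2010.
Response Delay Deduction: −335 days → 5 March 2009.

2009-03-05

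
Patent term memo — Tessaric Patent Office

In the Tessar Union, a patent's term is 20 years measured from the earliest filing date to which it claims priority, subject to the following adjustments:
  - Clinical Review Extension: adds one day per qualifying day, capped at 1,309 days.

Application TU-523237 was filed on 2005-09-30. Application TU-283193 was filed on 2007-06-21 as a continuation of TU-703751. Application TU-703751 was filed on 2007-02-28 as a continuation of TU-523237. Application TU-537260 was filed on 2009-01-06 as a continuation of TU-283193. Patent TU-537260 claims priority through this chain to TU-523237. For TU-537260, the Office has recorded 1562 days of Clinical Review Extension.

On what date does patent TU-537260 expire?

2029-05-01

Earliest priority filing: 30 September 2005.
Base term: 30 September 2005 + 20 years → 30 September 2025.
Clinical Review Extension: 1562 days claimed exceeds the 1309-day cap, so +1309 days → 1 May 2029.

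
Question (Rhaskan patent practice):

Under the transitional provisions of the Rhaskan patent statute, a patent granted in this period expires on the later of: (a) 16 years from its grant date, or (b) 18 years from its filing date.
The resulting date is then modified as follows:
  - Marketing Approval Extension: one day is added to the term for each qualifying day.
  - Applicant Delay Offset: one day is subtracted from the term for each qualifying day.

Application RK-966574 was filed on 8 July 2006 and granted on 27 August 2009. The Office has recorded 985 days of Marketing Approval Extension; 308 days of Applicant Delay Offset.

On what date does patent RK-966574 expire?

July 5, 2027

(a) grant + 16 years → 27 August 2025.
(b) filing + 18 years → 8 July 2024.
Later of the two: 27 August 2025.
Marketing Approval Extension: +985 days → 8 May 2028.
Applicant Delay Offset: −308 days → 5 July 2027.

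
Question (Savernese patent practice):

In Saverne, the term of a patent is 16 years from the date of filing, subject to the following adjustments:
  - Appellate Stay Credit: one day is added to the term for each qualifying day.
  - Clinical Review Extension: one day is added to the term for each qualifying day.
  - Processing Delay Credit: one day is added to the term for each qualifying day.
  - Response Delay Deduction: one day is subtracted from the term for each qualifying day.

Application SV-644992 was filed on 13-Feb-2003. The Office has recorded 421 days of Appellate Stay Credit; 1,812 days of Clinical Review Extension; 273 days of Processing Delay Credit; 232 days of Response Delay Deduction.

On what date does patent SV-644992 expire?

Base term: filing date + 16 years → 13 February 2019.
Appellate Stay Credit: +421 days → 9 April 2020.
Clinical Review Extension: +1812 days → 26 March 2025.
Processing Delay Credit: +273 days → 24 December 2025.
Response Delay Deduction: −232 days → 6 May 2025.

2025-05-06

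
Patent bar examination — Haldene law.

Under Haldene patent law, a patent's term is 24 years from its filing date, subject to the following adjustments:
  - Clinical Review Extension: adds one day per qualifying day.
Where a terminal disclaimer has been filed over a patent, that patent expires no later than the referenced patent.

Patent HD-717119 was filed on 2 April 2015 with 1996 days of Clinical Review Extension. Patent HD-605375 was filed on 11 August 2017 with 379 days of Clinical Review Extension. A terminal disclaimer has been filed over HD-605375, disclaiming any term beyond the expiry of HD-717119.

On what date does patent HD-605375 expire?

Natural term of HD-605375:
  Base: filing + 24 years → 11 August 2041.
  Clinical Review Extension: +379 days → 25 August 2042.
Expiry of referenced patent HD-717119:
  Base: filing + 24 years → 2 April 2039.
  Clinical Review Extension: +1996 days → 18 September 2044.
Terminal disclaimer: HD-605375 expires on the earlier of 25 August 2042 and 18 September 2044.

August 25, 2042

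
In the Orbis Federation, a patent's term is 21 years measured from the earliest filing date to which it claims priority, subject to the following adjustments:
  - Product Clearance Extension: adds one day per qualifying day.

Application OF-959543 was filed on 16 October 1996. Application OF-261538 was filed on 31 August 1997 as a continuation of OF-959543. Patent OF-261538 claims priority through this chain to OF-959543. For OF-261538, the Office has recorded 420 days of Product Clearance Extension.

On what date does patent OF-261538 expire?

December 10, 2018

Earliest priority filing: 16 October 1996.
Base term: 16 October 1996 + 21 years → 16 October 2017.
Product Clearance Extension: +420 days → 10 December 2018.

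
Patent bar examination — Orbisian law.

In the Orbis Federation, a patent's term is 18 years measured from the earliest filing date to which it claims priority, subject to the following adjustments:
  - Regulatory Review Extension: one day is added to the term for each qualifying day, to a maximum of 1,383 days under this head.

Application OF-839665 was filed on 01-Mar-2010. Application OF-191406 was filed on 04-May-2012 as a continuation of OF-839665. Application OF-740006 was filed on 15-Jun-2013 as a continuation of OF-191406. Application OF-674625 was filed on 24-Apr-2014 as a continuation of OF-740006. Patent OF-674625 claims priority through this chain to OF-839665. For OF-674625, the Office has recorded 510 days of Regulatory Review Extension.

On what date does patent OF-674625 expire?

Earliest priority filing: 1 March 2010.
Base term: 1 March 2010 + 18 years → 1 March 2028.
Regulatory Review Extension: 510 days (within the 1383-day cap) → +510 days → 24 July 2029.

July 24, 2029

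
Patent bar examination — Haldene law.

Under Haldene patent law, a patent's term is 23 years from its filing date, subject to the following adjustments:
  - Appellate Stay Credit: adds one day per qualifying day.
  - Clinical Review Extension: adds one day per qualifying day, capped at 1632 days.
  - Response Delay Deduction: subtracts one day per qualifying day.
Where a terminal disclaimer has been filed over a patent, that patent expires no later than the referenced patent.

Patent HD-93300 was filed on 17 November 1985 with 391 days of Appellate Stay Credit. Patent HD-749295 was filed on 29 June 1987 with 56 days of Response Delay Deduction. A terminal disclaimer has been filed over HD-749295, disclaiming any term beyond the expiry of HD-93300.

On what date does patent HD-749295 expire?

2009-12-13

Natural term of HD-749295:
  Base: filing + 23 years → 29 June 2010.
  Response Delay Deduction: −56 days → 4 May 2010.
Expiry of referenced patent HD-93300:
  Base: filing + 23 years → 17 November 2008.
  Appellate Stay Credit: +391 days → 13 December 2009.
Terminal disclaimer: HD-749295 expires on the earlier of 4 May 2010 and 13 December 2009.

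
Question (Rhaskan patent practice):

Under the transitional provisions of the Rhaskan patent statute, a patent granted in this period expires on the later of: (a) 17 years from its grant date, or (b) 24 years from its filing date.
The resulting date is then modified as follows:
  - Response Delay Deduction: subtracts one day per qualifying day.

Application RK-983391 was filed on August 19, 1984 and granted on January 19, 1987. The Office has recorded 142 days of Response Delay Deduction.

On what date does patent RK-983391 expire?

2008-03-30

(a) grant + 17 years → 19 January 2004.
(b) filing + 24 years → 19 August 2008.
Later of the two: 19 August 2008.
Response Delay Deduction: −142 days → 30 March 2008.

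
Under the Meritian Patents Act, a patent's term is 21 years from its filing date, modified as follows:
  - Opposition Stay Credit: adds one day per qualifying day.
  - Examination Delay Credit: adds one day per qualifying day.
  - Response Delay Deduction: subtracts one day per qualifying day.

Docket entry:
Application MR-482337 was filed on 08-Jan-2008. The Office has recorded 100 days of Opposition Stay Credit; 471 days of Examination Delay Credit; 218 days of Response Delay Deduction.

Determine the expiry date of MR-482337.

Base term: filing date + 21 years → 8 January 2029.
Opposition Stay Credit: +100 days → 18 April 2029.
Examination Delay Credit: +471 days → 2 August 2030.
Response Delay Deduction: −218 days → 27 December 2029.

2029-12-27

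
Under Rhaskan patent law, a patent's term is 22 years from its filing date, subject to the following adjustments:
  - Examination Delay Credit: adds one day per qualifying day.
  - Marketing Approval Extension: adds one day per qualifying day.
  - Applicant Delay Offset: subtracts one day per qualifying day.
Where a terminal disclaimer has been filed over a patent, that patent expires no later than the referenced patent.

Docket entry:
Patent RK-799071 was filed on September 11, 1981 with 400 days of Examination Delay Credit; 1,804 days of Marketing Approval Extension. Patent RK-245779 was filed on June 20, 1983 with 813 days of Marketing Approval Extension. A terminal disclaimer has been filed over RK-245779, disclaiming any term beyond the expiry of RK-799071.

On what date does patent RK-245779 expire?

2007-09-11

Natural term of RK-245779:
  Base: filing + 22 years → 20 June 2005.
  Marketing Approval Extension: +813 days → 11 September 2007.
Expiry of referenced patent RK-799071:
  Base: filing + 22 years → 11 September 2003.
  Examination Delay Credit: +400 days → 15 October 2004.
  Marketing Approval Extension: +1804 days → 23 September 2009.
Terminal disclaimer: RK-245779 expires on the earlier of 11 September 2007 and 23 September 2009.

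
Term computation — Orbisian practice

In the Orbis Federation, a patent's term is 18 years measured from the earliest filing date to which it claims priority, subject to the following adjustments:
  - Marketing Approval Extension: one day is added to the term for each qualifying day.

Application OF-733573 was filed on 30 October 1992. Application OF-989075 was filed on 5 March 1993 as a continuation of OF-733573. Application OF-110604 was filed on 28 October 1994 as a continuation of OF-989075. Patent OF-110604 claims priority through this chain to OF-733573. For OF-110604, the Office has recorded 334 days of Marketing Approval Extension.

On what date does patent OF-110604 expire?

Earliest priority filing: 30 October 1992.
Base term: 30 October 1992 + 18 years → 30 October 2010.
Marketing Approval Extension: +334 days → 29 September 2011.

September 29, 2011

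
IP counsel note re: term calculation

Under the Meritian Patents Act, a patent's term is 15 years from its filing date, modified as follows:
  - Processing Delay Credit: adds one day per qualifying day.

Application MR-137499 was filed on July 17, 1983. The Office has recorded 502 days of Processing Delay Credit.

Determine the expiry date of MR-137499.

December 1, 1999

Base term: filing date + 15 years → 17 July 1998.
Processing Delay Credit: +502 days → 1 December 1999.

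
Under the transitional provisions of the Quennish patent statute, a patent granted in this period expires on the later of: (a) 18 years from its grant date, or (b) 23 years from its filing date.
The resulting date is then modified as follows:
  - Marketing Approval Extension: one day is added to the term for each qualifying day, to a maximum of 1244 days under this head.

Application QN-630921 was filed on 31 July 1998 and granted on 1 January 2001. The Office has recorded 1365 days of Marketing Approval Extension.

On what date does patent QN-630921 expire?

2024-12-26

(a) grant + 18 years → 1 January 2019.
(b) filing + 23 years → 31 July 2021.
Later of the two: 31 July 2021.
Marketing Approval Extension: 1365 days claimed exceeds the 1244-day cap, so +1244 days → 26 December 2024.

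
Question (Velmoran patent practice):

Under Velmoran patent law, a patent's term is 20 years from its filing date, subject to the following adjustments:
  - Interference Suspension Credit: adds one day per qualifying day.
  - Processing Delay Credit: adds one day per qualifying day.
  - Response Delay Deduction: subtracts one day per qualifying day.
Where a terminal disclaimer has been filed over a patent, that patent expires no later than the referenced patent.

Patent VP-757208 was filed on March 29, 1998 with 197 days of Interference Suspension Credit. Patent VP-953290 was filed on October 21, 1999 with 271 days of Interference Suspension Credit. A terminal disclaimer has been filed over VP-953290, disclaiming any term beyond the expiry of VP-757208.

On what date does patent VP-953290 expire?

Natural term of VP-953290:
  Base: filing + 20 years → 21 October 2019.
  Interference Suspension Credit: +271 days → 18 July 2020.
Expiry of referenced patent VP-757208:
  Base: filing + 20 years → 29 March 2018.
  Interference Suspension Credit: +197 days → 12 October 2018.
Terminal disclaimer: VP-953290 expires on the earlier of 18 July 2020 and 12 October 2018.

2018-10-12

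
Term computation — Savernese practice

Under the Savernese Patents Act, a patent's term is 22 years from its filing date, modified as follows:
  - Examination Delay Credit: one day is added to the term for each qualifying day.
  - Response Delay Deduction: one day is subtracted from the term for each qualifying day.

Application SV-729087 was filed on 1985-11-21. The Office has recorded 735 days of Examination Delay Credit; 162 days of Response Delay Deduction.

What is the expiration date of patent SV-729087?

June 16, 2009

Base term: filing date + 22 years → 21 November 2007.
Examination Delay Credit: +735 days → 25 November 2009.
Response Delay Deduction: −162 days → 16 June 2009.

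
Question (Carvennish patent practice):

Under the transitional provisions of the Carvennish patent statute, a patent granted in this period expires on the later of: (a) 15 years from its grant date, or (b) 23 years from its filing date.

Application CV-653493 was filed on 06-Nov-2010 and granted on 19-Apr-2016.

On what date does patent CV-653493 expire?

2033-11-06

(a) grant + 15 years → 19 April 2031.
(b) filing + 23 years → 6 November 2033.
Later of the two: 6 November 2033.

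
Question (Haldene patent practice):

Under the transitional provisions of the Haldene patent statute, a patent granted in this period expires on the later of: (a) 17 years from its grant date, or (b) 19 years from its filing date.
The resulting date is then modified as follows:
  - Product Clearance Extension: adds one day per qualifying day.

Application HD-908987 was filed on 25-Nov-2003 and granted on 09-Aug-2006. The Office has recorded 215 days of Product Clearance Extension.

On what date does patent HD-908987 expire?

March 11, 2024

(a) grant + 17 years → 9 August 2023.
(b) filing + 19 years → 25 November 2022.
Later of the two: 9 August 2023.
Product Clearance Extension: +215 days → 11 March 2024.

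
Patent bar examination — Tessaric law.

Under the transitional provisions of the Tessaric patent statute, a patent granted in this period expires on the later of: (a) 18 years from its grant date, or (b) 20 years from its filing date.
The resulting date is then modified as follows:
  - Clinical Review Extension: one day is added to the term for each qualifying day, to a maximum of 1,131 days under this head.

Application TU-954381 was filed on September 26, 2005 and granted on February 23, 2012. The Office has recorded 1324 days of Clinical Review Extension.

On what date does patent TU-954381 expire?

March 30, 2033

(a) grant + 18 years → 23 February 2030.
(b) filing + 20 years → 26 September 2025.
Later of the two: 23 February 2030.
Clinical Review Extension: 1324 days claimed exceeds the 1131-day cap, so +1131 days → 30 March 2033.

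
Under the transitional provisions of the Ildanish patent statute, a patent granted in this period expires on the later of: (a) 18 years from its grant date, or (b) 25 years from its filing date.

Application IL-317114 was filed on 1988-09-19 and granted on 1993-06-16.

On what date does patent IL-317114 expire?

2013-09-19

(a) grant + 18 years → 16 June 2011.
(b) filing + 25 years → 19 September 2013.
Later of the two: 19 September 2013.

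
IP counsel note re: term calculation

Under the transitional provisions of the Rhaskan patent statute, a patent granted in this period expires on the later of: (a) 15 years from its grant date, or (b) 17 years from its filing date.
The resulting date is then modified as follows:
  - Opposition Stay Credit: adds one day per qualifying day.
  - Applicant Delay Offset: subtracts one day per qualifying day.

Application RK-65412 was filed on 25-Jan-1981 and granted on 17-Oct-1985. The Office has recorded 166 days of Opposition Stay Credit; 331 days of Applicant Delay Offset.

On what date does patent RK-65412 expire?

(a) grant + 15 years → 17 October 2000.
(b) filing + 17 years → 25 January 1998.
Later of the two: 17 October 2000.
Opposition Stay Credit: +166 days → 1 April 2001.
Applicant Delay Offset: −331 days → 5 May 2000.

May 5, 2000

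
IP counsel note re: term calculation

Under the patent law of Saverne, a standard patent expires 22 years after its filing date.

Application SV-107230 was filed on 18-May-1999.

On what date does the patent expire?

Filing date + 22 years → 18 May 2021.

May 18, 2021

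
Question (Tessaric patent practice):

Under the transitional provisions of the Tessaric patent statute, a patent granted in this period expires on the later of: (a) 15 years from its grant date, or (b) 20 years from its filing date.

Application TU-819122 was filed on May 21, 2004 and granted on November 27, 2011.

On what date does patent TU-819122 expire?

(a) grant + 15 years → 27 November 2026.
(b) filing + 20 years → 21 May 2024.
Later of the two: 27 November 2026.

2026-11-27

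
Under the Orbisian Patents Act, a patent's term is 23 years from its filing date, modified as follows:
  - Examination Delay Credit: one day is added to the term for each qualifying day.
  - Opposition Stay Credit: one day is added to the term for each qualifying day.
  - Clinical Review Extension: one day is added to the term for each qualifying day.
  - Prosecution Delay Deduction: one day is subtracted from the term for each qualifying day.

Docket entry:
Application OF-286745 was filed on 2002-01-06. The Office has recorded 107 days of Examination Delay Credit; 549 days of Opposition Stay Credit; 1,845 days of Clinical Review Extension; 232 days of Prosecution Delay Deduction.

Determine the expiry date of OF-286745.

2031-03-25

Base term: filing date + 23 years → 6 January 2025.
Examination Delay Credit: +107 days → 23 April 2025.
Opposition Stay Credit: +549 days → 24 October 2026.
Clinical Review Extension: +1845 days → 12 November 2031.
Prosecution Delay Deduction: −232 days → 25 March 2031.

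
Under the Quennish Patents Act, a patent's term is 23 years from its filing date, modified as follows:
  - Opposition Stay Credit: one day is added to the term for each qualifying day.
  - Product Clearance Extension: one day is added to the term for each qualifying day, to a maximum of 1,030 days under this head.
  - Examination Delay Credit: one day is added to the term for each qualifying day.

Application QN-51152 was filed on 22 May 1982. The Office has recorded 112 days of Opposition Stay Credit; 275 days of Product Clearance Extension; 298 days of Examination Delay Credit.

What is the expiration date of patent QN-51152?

Base term: filing date + 23 years → 22 May 2005.
Opposition Stay Credit: +112 days → 11 September 2005.
Product Clearance Extension: 275 days (within the 1030-day cap) → +275 days → 13 June 2006.
Examination Delay Credit: +298 days → 7 April 2007.

April 7, 2007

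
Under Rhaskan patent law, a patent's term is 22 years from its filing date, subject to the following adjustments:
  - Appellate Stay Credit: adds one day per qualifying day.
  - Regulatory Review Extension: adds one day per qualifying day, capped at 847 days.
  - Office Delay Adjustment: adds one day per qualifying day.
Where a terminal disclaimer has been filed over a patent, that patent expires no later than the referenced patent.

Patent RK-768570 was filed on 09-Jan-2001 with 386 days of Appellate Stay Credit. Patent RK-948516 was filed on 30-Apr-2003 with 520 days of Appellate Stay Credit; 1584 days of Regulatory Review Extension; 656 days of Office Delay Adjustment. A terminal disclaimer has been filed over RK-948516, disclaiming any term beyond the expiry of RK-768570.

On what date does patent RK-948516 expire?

January 30, 2024

Natural term of RK-948516:
  Base: filing + 22 years → 30 April 2025.
  Appellate Stay Credit: +520 days → 2 October 2026.
  Regulatory Review Extension: 1584 days claimed exceeds the 847-day cap, so +847 days → 26 January 2029.
  Office Delay Adjustment: +656 days → 13 November 2030.
Expiry of referenced patent RK-768570:
  Base: filing + 22 years → 9 January 2023.
  Appellate Stay Credit: +386 days → 30 January 2024.
Terminal disclaimer: RK-948516 expires on the earlier of 13 November 2030 and 30 January 2024.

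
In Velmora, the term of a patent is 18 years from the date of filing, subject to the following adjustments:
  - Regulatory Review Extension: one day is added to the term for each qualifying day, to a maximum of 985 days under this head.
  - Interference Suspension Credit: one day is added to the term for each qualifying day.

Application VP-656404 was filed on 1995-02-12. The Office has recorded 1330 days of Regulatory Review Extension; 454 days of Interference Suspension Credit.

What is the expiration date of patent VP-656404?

January 21, 2017

Base term: filing date + 18 years → 12 February 2013.
Regulatory Review Extension: 1330 days claimed exceeds the 985-day cap, so +985 days → 25 October 2015.
Interference Suspension Credit: +454 days → 21 January 2017.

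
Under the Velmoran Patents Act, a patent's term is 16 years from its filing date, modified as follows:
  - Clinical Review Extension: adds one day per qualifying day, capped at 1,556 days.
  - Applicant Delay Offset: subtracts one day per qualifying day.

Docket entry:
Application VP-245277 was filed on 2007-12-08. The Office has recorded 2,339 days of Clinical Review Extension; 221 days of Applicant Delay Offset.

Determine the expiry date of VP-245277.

2027-08-04

Base term: filing date + 16 years → 8 December 2023.
Clinical Review Extension: 2339 days claimed exceeds the 1556-day cap, so +1556 days → 12 March 2028.
Applicant Delay Offset: −221 days → 4 August 2027.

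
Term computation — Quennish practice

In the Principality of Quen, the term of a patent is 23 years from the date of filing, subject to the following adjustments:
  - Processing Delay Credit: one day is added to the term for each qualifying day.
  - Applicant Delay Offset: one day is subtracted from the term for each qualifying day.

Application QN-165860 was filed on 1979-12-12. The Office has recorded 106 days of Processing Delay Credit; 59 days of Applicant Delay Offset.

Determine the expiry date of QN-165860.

January 28, 2003

Base term: filing date + 23 years → 12 December 2002.
Processing Delay Credit: +106 days → 28 March 2003.
Applicant Delay Offset: −59 days → 28 January 2003.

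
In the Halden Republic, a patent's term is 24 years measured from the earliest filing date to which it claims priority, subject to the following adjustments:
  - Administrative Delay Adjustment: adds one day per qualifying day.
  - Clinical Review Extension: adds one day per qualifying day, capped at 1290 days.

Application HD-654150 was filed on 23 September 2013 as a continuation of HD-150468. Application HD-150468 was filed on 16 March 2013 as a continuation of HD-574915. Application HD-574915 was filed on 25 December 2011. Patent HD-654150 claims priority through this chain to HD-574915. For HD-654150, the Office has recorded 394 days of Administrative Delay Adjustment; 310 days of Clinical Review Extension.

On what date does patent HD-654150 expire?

Earliest priority filing: 25 December 2011.
Base term: 25 December 2011 + 24 years → 25 December 2035.
Administrative Delay Adjustment: +394 days → 22 January 2037.
Clinical Review Extension: 310 days (within the 1290-day cap) → +310 days → 28 November 2037.

November 28, 2037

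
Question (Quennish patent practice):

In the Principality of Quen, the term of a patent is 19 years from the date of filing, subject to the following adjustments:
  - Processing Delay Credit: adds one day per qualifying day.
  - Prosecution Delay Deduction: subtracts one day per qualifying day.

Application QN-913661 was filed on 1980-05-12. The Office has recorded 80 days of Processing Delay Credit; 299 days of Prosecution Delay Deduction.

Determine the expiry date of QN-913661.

1998-10-05

Base term: filing date + 19 years → 12 May 1999.
Processing Delay Credit: +80 days → 31 July 1999.
Prosecution Delay Deduction: −299 days → 5 October 1998.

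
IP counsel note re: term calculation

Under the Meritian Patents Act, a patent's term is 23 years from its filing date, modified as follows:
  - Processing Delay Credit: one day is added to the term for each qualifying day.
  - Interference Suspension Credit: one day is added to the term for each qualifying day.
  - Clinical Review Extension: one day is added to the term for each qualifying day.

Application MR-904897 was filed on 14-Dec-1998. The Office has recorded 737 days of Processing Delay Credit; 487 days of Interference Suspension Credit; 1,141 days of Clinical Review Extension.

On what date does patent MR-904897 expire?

Base term: filing date + 23 years → 14 December 2021.
Processing Delay Credit: +737 days → 21 December 2023.
Interference Suspension Credit: +487 days → 21 April 2025.
Clinical Review Extension: +1141 days → 5 June 2028.

June 5, 2028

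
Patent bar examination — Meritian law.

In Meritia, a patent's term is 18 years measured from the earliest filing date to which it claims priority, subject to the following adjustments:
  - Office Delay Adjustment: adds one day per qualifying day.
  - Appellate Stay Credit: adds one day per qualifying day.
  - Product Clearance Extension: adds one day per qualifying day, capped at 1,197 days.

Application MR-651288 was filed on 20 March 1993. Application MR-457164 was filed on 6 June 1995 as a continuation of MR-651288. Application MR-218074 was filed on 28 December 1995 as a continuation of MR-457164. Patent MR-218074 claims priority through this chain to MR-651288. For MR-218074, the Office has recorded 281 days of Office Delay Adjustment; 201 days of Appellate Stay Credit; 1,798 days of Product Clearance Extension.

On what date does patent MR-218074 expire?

October 24, 2015

Earliest priority filing: 20 March 1993.
Base term: 20 March 1993 + 18 years → 20 March 2011.
Office Delay Adjustment: +281 days → 26 December 2011.
Appellate Stay Credit: +201 days → 14 July 2012.
Product Clearance Extension: 1798 days claimed exceeds the 1197-day cap, so +1197 days → 24 October 2015.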